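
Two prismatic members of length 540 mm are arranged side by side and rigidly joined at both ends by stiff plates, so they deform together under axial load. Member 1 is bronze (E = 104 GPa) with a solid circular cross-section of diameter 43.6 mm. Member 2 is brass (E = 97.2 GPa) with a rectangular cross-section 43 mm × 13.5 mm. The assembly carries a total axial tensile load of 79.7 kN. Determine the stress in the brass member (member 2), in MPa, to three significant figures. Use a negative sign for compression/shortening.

A_1 = 1493 mm².
A_2 = 580.5 mm².
Equal strain + equilibrium ⇒ each member carries load in proportion to AE: A₁E₁ = 155300000 N, A₂E₂ = 56420000 N, ΣAE = 211700000 N.
σ₂ = P·E₂/ΣAE = 79700·97200/211700000 = 36.59 MPa.

36.6 MPa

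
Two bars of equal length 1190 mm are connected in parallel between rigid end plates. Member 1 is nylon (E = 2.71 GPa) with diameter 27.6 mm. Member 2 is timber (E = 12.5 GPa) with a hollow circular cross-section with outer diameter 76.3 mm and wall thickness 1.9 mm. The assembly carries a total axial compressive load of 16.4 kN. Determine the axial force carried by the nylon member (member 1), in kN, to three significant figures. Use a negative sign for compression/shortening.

-3.71 kN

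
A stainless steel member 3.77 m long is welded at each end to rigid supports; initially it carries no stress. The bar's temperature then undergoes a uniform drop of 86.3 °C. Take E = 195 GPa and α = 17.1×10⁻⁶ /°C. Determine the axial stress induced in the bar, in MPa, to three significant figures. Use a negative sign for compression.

Free thermal expansion αLΔT = 17.1e-6 · 3770 · -86.3 = -5.564 mm.
The walls impose strain ε = −(-5.564)/3770 = 1.4757e-03; σ = Eε = 195000 · 1.4757e-03 = 287.8 MPa.

288 MPa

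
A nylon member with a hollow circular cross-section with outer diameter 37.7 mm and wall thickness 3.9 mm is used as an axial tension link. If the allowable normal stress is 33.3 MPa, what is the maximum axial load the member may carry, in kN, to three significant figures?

13.8 kN

A = 414.1 mm².
P_max = σ_allow · A = 33.3 · 414.1 = 13790 N = 13.79 kN.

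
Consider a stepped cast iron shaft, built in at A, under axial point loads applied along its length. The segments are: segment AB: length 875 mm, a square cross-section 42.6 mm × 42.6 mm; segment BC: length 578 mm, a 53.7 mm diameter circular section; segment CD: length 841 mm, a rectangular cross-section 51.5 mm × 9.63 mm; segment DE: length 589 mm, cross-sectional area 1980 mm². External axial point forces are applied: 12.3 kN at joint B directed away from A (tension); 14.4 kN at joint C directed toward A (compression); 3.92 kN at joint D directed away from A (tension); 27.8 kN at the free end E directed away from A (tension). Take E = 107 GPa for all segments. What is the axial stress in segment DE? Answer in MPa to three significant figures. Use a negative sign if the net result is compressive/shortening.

Internal axial forces (sectioning from the free end, tension +): N_DE = 27.8 kN, N_CD = 31.72 kN, N_BC = 17.32 kN, N_AB = 29.62 kN.
σ_DE = N_DE/A_DE = 27800/1980 = 14.04 MPa.

14.0 MPa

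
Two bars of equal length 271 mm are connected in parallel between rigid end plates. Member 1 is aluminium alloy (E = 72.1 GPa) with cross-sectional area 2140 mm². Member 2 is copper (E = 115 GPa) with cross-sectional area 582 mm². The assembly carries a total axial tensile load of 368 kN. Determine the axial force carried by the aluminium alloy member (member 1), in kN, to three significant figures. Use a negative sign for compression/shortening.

257 kN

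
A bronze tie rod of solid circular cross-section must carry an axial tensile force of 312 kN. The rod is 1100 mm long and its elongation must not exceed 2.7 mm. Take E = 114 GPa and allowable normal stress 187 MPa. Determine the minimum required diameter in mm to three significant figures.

Required area A ≥ P/σ_allow = 312000/187 = 1668 mm².
For a solid circular section, d ≥ √(4A/π) = 46.09 mm.
Elongation limit: A ≥ PL/(Eδ_allow) = 312000·1100/(114000·2.7) = 1115 mm² ⇒ d ≥ 37.68 mm.
The stress limit governs.

46.1 mm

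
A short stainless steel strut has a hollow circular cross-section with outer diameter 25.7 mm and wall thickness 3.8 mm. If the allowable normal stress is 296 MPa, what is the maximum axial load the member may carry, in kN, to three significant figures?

77.4 kN

A = 261.4 mm².
P_max = σ_allow · A = 296 · 261.4 = 77390 N = 77.39 kN.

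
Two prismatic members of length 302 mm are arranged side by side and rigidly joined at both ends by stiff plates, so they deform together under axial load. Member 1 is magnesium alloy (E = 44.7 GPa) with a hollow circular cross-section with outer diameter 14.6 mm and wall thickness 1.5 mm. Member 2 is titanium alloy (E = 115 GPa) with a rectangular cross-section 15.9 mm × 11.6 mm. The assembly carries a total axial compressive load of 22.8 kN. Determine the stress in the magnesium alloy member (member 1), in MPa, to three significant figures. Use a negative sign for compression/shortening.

A_1 = 61.73 mm².
A_2 = 184.4 mm².
Equal strain + equilibrium ⇒ each member carries load in proportion to AE: A₁E₁ = 2759000 N, A₂E₂ = 21210000 N, ΣAE = 23970000 N.
σ₁ = P·E₁/ΣAE = -22800·44700/23970000 = -42.52 MPa.

-42.5 MPa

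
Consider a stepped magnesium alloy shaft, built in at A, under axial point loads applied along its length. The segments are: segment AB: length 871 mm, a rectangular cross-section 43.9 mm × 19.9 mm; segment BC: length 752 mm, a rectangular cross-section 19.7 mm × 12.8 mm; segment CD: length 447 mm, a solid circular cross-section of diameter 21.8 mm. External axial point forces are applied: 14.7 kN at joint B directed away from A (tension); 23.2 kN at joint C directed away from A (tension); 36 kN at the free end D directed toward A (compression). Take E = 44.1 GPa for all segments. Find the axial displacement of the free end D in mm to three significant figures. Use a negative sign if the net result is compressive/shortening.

-1.80 mm

Internal axial forces (sectioning from the free end, tension +): N_CD = -36 kN, N_BC = -12.8 kN, N_AB = 1.9 kN.
A_AB = 873.6 mm².
A_BC = 252.2 mm².
A_CD = 373.3 mm².
δ_AB = 1900·871/(873.6·44100) = 0.04296 mm
δ_BC = -12800·752/(252.2·44100) = -0.8656 mm
δ_CD = -36000·447/(373.3·44100) = -0.9776 mm
δ = Σδ_i = -1.8 mm.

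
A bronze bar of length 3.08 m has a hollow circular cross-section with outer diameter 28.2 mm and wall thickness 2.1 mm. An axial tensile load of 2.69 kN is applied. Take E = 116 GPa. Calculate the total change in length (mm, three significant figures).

0.415 mm

A = 172.2 mm².
δ_mech = NL/(AE) = 2690·3080/(172.2·116000) = 0.4148 mm.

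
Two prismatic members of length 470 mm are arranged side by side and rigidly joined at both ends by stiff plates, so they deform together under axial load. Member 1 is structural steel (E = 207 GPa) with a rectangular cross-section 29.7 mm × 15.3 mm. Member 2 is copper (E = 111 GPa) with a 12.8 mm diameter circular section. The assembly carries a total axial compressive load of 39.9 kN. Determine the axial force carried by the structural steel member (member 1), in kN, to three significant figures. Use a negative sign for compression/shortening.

A_1 = 454.4 mm².
A_2 = 128.7 mm².
Equal strain + equilibrium ⇒ each member carries load in proportion to AE: A₁E₁ = 94060000 N, A₂E₂ = 14280000 N, ΣAE = 108300000 N.
F₁ = P·A₁E₁/ΣAE = -39900·94060000/108300000 = -34640 N.

-34.6 kN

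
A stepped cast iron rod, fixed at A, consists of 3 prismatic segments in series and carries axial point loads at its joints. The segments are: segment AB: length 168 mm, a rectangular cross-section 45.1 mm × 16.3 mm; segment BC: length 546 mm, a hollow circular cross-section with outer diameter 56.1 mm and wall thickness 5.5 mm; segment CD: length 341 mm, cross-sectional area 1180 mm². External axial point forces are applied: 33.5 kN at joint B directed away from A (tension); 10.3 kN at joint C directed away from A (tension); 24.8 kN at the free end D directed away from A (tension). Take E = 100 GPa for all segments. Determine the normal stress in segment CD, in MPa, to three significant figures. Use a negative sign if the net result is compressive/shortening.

21.0 MPa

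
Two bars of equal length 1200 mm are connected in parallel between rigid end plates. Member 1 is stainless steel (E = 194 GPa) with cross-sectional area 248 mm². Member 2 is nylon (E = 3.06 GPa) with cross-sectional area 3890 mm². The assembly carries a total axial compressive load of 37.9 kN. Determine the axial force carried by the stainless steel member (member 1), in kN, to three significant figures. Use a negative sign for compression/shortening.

-30.4 kN

Equal strain + equilibrium ⇒ each member carries load in proportion to AE: A₁E₁ = 48110000 N, A₂E₂ = 11900000 N, ΣAE = 60020000 N.
F₁ = P·A₁E₁/ΣAE = -37900·48110000/60020000 = -30380 N.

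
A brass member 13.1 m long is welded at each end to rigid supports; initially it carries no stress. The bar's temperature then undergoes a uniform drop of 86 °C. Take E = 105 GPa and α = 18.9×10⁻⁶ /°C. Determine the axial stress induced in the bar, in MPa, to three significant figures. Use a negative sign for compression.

Free thermal expansion αLΔT = 18.9e-6 · 13100 · -86 = -21.29 mm.
The walls impose strain ε = −(-21.29)/13100 = 1.6254e-03; σ = Eε = 105000 · 1.6254e-03 = 170.7 MPa.

171 MPa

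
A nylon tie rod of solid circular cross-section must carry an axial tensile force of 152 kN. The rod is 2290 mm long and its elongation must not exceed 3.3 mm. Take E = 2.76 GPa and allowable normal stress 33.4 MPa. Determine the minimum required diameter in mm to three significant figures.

221 mm

Required area A ≥ P/σ_allow = 152000/33.4 = 4551 mm².
For a solid circular section, d ≥ √(4A/π) = 76.12 mm.
Elongation limit: A ≥ PL/(Eδ_allow) = 152000·2290/(2760·3.3) = 38220 mm² ⇒ d ≥ 220.6 mm.
The elongation limit governs.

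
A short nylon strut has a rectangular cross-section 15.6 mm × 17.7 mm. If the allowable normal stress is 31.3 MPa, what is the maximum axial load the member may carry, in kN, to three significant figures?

8.64 kN

A = 276.1 mm².
P_max = σ_allow · A = 31.3 · 276.1 = 8643 N = 8.643 kN.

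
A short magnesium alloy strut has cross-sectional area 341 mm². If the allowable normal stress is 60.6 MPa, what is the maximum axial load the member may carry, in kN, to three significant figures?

P_max = σ_allow · A = 60.6 · 341 = 20660 N = 20.66 kN.

20.7 kN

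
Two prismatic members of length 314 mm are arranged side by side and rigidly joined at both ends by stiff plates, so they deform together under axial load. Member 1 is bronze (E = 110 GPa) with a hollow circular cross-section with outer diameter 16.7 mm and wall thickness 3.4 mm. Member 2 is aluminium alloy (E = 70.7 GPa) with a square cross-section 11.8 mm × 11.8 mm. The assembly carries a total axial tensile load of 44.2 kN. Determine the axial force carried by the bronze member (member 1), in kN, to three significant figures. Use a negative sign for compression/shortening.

27.1 kN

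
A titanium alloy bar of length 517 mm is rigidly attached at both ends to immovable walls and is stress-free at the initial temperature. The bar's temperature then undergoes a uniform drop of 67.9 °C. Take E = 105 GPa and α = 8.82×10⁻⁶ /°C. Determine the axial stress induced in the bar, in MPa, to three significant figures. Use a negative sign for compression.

62.9 MPa

Free thermal expansion αLΔT = 8.82e-6 · 517 · -67.9 = -0.3096 mm.
The walls impose strain ε = −(-0.3096)/517 = 5.9888e-04; σ = Eε = 105000 · 5.9888e-04 = 62.88 MPa.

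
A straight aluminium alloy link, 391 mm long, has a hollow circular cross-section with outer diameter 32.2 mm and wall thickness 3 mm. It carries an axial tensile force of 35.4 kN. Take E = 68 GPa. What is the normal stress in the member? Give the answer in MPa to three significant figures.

A = 275.2 mm².
σ = N/A = 35400/275.2 = 128.6 MPa.

129 MPa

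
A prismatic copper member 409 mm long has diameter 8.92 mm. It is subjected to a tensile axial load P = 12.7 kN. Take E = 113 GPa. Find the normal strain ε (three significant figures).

A = 62.49 mm².
σ = N/A = 203.2 MPa; ε = σ/E = 203.2/113000 = 1.798e-03.

0.00180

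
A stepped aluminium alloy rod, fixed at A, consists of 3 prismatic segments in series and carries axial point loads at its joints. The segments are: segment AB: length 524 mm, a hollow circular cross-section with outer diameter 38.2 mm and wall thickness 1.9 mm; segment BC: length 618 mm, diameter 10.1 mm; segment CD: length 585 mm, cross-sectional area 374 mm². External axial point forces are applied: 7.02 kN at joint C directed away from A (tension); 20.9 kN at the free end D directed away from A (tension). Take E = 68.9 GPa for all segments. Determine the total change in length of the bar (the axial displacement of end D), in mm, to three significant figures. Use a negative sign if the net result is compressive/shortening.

4.58 mm

Internal axial forces (sectioning from the free end, tension +): N_CD = 20.9 kN, N_BC = 27.92 kN, N_AB = 27.92 kN.
A_AB = 216.7 mm².
A_BC = 80.12 mm².
δ_AB = 27920·524/(216.7·68900) = 0.98 mm
δ_BC = 27920·618/(80.12·68900) = 3.126 mm
δ_CD = 20900·585/(374·68900) = 0.4745 mm
δ = Σδ_i = 4.58 mm.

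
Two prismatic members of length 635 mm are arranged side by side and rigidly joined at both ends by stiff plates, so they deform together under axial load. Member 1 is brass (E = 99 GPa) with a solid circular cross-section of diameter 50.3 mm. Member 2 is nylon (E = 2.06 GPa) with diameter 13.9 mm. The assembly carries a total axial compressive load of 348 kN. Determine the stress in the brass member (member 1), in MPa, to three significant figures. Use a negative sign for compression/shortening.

-175 MPa

A_1 = 1987 mm².
A_2 = 151.7 mm².
Equal strain + equilibrium ⇒ each member carries load in proportion to AE: A₁E₁ = 196700000 N, A₂E₂ = 312600 N, ΣAE = 197000000 N.
σ₁ = P·E₁/ΣAE = -348000·99000/197000000 = -174.8 MPa.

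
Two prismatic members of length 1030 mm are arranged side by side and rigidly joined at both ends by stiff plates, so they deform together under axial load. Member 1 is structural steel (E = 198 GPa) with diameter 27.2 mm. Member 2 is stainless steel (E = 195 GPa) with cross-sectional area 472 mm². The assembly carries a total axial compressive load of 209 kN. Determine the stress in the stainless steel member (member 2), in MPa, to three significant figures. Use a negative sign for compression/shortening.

A_1 = 581.1 mm².
Equal strain + equilibrium ⇒ each member carries load in proportion to AE: A₁E₁ = 115100000 N, A₂E₂ = 92040000 N, ΣAE = 207100000 N.
σ₂ = P·E₂/ΣAE = -209000·195000/207100000 = -196.8 MPa.

-197 MPa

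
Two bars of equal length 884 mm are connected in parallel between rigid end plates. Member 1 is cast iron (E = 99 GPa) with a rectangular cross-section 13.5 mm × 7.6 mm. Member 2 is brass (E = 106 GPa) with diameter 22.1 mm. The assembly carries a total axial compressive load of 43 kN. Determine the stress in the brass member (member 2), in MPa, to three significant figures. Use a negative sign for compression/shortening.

-89.7 MPa

A_1 = 102.6 mm².
A_2 = 383.6 mm².
Equal strain + equilibrium ⇒ each member carries load in proportion to AE: A₁E₁ = 10160000 N, A₂E₂ = 40660000 N, ΣAE = 50820000 N.
σ₂ = P·E₂/ΣAE = -43000·106000/50820000 = -89.69 MPa.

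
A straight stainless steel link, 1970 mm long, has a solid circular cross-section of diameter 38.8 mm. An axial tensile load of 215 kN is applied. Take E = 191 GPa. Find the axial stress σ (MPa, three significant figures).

182 MPa

A = 1182 mm².
σ = N/A = 215000/1182 = 181.8 MPa.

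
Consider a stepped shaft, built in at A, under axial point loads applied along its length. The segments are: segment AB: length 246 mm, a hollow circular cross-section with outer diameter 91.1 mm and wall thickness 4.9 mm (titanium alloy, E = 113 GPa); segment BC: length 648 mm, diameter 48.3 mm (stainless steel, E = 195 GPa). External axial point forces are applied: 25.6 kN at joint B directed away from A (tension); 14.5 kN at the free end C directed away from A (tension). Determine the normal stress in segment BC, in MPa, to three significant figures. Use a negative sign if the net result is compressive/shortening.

Internal axial forces (sectioning from the free end, tension +): N_BC = 14.5 kN, N_AB = 40.1 kN.
A_BC = 1832 mm².
σ_BC = N_BC/A_BC = 14500/1832 = 7.914 MPa.

7.91 MPa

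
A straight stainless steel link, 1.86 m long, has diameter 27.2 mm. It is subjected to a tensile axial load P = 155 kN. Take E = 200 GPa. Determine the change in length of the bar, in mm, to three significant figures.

2.48 mm

A = 581.1 mm².
δ_mech = NL/(AE) = 155000·1860/(581.1·200000) = 2.481 mm.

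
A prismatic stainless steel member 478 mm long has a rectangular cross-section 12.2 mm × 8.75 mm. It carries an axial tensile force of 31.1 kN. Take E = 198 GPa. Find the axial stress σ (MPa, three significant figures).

291 MPa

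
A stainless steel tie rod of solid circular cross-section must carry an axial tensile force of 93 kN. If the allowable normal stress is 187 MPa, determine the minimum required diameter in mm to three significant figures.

25.2 mm

Required area A ≥ P/σ_allow = 93000/187 = 497.3 mm².
For a solid circular section, d ≥ √(4A/π) = 25.16 mm.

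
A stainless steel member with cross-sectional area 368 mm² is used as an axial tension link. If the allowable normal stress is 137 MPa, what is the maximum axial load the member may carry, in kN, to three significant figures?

P_max = σ_allow · A = 137 · 368 = 50420 N = 50.42 kN.

50.4 kN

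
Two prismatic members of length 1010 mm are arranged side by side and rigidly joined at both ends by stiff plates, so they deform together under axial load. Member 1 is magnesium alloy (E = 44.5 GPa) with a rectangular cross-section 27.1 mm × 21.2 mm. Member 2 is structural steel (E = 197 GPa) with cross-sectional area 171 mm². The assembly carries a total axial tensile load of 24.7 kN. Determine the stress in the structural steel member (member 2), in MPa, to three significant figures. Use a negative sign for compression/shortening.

82.1 MPa

A_1 = 574.5 mm².
Equal strain + equilibrium ⇒ each member carries load in proportion to AE: A₁E₁ = 25570000 N, A₂E₂ = 33690000 N, ΣAE = 59250000 N.
σ₂ = P·E₂/ΣAE = 24700·197000/59250000 = 82.12 MPa.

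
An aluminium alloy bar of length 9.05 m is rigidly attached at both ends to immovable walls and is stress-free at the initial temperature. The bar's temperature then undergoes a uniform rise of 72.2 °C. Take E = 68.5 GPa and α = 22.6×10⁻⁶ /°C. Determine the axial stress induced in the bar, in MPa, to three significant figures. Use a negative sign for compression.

-112 MPa

Free thermal expansion αLΔT = 22.6e-6 · 9050 · 72.2 = 14.77 mm.
The walls impose strain ε = −(14.77)/9050 = -1.6317e-03; σ = Eε = 68500 · -1.6317e-03 = -111.8 MPa.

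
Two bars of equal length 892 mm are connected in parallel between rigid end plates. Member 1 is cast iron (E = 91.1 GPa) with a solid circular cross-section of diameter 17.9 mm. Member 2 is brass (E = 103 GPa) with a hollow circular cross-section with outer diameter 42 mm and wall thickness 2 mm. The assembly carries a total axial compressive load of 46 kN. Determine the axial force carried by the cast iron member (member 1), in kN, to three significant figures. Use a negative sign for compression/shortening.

-21.6 kN

A_1 = 251.6 mm².
A_2 = 251.3 mm².
Equal strain + equilibrium ⇒ each member carries load in proportion to AE: A₁E₁ = 22930000 N, A₂E₂ = 25890000 N, ΣAE = 48810000 N.
F₁ = P·A₁E₁/ΣAE = -46000·22930000/48810000 = -21600 N.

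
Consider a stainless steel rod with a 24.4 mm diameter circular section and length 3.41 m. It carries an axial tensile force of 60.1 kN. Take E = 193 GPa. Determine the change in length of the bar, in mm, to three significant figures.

2.27 mm

A = 467.6 mm².
δ_mech = NL/(AE) = 60100·3410/(467.6·193000) = 2.271 mm.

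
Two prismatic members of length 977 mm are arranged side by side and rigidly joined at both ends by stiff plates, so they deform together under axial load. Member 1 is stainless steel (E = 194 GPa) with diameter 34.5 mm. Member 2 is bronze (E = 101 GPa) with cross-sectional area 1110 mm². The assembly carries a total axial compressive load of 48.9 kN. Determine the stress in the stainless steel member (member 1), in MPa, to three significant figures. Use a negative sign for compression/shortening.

A_1 = 934.8 mm².
Equal strain + equilibrium ⇒ each member carries load in proportion to AE: A₁E₁ = 181400000 N, A₂E₂ = 112100000 N, ΣAE = 293500000 N.
σ₁ = P·E₁/ΣAE = -48900·194000/293500000 = -32.33 MPa.

-32.3 MPa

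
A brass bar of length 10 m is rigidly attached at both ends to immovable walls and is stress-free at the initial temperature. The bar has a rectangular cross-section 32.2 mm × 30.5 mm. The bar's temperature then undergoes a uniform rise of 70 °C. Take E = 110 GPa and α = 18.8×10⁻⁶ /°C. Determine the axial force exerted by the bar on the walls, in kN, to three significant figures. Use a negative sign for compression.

-142 kN

Free thermal expansion αLΔT = 18.8e-6 · 10000 · 70 = 13.16 mm.
The walls impose strain ε = −(13.16)/10000 = -1.3160e-03; σ = Eε = 110000 · -1.3160e-03 = -144.8 MPa.
Wall reaction R = σ·A = -144.8·982.1 = -142200 N = -142.2 kN.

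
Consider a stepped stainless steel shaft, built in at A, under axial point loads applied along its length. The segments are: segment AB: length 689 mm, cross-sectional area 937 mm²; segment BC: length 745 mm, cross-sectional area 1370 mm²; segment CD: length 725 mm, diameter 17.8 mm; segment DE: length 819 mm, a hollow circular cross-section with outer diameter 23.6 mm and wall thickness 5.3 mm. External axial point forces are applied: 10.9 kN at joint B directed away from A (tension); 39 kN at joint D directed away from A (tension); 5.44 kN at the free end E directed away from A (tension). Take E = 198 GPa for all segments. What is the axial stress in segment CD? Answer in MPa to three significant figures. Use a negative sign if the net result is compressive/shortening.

Internal axial forces (sectioning from the free end, tension +): N_DE = 5.44 kN, N_CD = 44.44 kN, N_BC = 44.44 kN, N_AB = 55.34 kN.
A_CD = 248.8 mm².
σ_CD = N_CD/A_CD = 44440/248.8 = 178.6 MPa.

179 MPa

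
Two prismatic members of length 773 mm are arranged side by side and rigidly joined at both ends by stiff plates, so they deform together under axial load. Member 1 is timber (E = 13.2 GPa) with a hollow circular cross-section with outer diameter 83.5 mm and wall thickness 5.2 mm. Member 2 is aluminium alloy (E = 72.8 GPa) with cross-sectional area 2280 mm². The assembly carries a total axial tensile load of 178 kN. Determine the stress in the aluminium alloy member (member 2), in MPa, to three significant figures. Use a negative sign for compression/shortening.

A_1 = 1279 mm².
Equal strain + equilibrium ⇒ each member carries load in proportion to AE: A₁E₁ = 16880000 N, A₂E₂ = 166000000 N, ΣAE = 182900000 N.
σ₂ = P·E₂/ΣAE = 178000·72800/182900000 = 70.86 MPa.

70.9 MPa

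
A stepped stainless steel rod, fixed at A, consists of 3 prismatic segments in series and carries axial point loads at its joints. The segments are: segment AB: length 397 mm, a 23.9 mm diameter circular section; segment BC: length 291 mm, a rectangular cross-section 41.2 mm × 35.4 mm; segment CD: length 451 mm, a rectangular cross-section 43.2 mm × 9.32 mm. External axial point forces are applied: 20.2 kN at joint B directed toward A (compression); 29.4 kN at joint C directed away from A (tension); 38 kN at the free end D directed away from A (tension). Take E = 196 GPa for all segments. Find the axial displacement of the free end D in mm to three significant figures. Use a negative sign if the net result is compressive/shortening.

0.499 mm

Internal axial forces (sectioning from the free end, tension +): N_CD = 38 kN, N_BC = 67.4 kN, N_AB = 47.2 kN.
A_AB = 448.6 mm².
A_BC = 1458 mm².
A_CD = 402.6 mm².
δ_AB = 47200·397/(448.6·196000) = 0.2131 mm
δ_BC = 67400·291/(1458·196000) = 0.06861 mm
δ_CD = 38000·451/(402.6·196000) = 0.2172 mm
δ = Σδ_i = 0.4989 mm.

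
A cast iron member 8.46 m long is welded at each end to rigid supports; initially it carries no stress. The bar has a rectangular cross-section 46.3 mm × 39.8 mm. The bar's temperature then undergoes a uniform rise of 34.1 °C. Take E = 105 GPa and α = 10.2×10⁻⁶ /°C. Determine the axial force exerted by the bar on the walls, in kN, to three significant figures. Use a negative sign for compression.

Free thermal expansion αLΔT = 10.2e-6 · 8460 · 34.1 = 2.943 mm.
The walls impose strain ε = −(2.943)/8460 = -3.4782e-04; σ = Eε = 105000 · -3.4782e-04 = -36.52 MPa.
Wall reaction R = σ·A = -36.52·1843 = -67300 N = -67.3 kN.

-67.3 kN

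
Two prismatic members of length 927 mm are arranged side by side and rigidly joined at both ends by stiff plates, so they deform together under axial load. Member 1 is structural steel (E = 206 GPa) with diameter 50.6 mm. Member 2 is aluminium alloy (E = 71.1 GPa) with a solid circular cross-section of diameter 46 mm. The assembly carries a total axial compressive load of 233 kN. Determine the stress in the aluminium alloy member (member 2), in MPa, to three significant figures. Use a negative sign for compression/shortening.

A_1 = 2011 mm².
A_2 = 1662 mm².
Equal strain + equilibrium ⇒ each member carries load in proportion to AE: A₁E₁ = 414200000 N, A₂E₂ = 118200000 N, ΣAE = 532400000 N.
σ₂ = P·E₂/ΣAE = -233000·71100/532400000 = -31.12 MPa.

-31.1 MPa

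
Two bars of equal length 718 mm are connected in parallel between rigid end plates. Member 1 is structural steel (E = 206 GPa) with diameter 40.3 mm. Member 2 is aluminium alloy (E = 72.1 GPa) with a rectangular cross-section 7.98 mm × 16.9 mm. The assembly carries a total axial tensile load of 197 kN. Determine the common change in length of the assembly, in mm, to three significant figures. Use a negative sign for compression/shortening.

0.519 mm

A_1 = 1276 mm².
A_2 = 134.9 mm².
Equal strain + equilibrium ⇒ each member carries load in proportion to AE: A₁E₁ = 262800000 N, A₂E₂ = 9724000 N, ΣAE = 272500000 N.
δ = PL/ΣAE = 197000·718/272500000 = 0.5191 mm.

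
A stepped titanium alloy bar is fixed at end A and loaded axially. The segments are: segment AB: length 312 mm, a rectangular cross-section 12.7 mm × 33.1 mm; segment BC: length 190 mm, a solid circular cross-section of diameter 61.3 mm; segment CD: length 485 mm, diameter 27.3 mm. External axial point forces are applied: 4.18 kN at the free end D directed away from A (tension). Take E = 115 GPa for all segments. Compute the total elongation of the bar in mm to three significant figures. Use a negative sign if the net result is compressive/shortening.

0.0594 mm

Internal axial forces (sectioning from the free end, tension +): N_CD = 4.18 kN, N_BC = 4.18 kN, N_AB = 4.18 kN.
A_AB = 420.4 mm².
A_BC = 2951 mm².
A_CD = 585.3 mm².
δ_AB = 4180·312/(420.4·115000) = 0.02698 mm
δ_BC = 4180·190/(2951·115000) = 0.00234 mm
δ_CD = 4180·485/(585.3·115000) = 0.03012 mm
δ = Σδ_i = 0.05943 mm.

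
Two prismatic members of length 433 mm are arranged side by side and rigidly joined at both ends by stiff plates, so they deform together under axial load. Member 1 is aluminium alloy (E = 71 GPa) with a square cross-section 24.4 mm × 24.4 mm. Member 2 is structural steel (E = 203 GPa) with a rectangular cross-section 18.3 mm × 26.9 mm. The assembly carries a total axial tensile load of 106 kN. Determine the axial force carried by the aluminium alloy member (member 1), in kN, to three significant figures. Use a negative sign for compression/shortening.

31.5 kN

A_1 = 595.4 mm².
A_2 = 492.3 mm².
Equal strain + equilibrium ⇒ each member carries load in proportion to AE: A₁E₁ = 42270000 N, A₂E₂ = 99930000 N, ΣAE = 142200000 N.
F₁ = P·A₁E₁/ΣAE = 106000·42270000/142200000 = 31510 N.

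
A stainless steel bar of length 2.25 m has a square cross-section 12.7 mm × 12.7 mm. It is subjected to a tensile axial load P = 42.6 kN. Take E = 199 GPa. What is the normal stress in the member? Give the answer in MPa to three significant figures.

A = 161.3 mm².
σ = N/A = 42600/161.3 = 264.1 MPa.

264 MPa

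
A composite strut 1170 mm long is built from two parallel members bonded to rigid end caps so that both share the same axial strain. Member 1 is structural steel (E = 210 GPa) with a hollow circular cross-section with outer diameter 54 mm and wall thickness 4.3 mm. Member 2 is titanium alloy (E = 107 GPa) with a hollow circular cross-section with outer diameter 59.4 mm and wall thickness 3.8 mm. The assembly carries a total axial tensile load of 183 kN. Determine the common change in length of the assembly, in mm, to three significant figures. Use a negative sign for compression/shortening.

1.01 mm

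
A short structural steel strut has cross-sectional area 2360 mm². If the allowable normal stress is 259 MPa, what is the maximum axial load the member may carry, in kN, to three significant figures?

611 kN

P_max = σ_allow · A = 259 · 2360 = 611200 N = 611.2 kN.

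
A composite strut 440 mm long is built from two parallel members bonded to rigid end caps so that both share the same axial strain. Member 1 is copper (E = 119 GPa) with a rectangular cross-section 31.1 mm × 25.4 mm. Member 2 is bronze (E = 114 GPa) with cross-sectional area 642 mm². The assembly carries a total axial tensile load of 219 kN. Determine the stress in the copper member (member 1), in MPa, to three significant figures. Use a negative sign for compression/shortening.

A_1 = 789.9 mm².
Equal strain + equilibrium ⇒ each member carries load in proportion to AE: A₁E₁ = 94000000 N, A₂E₂ = 73190000 N, ΣAE = 167200000 N.
σ₁ = P·E₁/ΣAE = 219000·119000/167200000 = 155.9 MPa.

156 MPa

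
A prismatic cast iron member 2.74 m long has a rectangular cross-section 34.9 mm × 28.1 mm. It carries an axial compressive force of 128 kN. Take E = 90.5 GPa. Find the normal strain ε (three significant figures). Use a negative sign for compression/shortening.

-0.00144

A = 980.7 mm².
σ = N/A = -130.5 MPa; ε = σ/E = -130.5/90500 = -1.442e-03.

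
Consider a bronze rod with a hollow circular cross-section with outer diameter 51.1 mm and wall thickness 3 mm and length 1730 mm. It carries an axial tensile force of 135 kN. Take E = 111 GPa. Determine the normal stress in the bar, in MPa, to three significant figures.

298 MPa

A = 453.3 mm².
σ = N/A = 135000/453.3 = 297.8 MPa.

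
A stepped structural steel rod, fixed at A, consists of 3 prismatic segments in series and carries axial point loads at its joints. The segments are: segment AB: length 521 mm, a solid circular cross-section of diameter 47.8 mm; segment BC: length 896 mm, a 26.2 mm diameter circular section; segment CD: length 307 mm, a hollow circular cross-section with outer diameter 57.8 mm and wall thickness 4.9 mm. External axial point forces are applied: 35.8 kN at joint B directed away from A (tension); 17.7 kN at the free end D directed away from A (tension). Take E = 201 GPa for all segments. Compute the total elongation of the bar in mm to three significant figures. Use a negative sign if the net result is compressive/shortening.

0.257 mm

Internal axial forces (sectioning from the free end, tension +): N_CD = 17.7 kN, N_BC = 17.7 kN, N_AB = 53.5 kN.
A_AB = 1795 mm².
A_BC = 539.1 mm².
A_CD = 814.3 mm².
δ_AB = 53500·521/(1795·201000) = 0.07728 mm
δ_BC = 17700·896/(539.1·201000) = 0.1464 mm
δ_CD = 17700·307/(814.3·201000) = 0.0332 mm
δ = Σδ_i = 0.2568 mm.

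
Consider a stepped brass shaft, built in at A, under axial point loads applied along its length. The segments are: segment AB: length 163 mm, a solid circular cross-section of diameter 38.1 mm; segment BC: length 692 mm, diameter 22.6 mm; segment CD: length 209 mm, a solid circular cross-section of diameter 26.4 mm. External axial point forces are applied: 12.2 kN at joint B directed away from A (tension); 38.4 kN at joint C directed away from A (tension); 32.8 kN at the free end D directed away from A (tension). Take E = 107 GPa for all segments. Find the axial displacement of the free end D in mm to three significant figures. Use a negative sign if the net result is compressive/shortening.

1.38 mm

Internal axial forces (sectioning from the free end, tension +): N_CD = 32.8 kN, N_BC = 71.2 kN, N_AB = 83.4 kN.
A_AB = 1140 mm².
A_BC = 401.1 mm².
A_CD = 547.4 mm².
δ_AB = 83400·163/(1140·107000) = 0.1114 mm
δ_BC = 71200·692/(401.1·107000) = 1.148 mm
δ_CD = 32800·209/(547.4·107000) = 0.117 mm
δ = Σδ_i = 1.376 mm.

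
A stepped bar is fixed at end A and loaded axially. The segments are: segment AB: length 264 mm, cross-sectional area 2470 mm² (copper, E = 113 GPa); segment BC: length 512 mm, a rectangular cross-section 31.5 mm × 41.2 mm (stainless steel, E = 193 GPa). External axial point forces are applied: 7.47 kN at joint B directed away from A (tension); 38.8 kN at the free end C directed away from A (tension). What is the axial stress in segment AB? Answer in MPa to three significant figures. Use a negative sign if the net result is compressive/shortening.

18.7 MPa

Internal axial forces (sectioning from the free end, tension +): N_BC = 38.8 kN, N_AB = 46.27 kN.
σ_AB = N_AB/A_AB = 46270/2470 = 18.73 MPa.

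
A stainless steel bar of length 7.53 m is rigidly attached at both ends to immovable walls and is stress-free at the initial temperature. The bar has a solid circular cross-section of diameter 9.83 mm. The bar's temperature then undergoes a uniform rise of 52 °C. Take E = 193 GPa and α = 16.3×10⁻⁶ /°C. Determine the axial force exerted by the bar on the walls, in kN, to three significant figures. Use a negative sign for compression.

-12.4 kN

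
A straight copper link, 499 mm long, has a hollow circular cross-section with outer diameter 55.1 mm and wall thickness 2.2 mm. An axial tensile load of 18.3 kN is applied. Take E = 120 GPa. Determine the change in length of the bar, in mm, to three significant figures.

0.208 mm

A = 365.6 mm².
δ_mech = NL/(AE) = 18300·499/(365.6·120000) = 0.2081 mm.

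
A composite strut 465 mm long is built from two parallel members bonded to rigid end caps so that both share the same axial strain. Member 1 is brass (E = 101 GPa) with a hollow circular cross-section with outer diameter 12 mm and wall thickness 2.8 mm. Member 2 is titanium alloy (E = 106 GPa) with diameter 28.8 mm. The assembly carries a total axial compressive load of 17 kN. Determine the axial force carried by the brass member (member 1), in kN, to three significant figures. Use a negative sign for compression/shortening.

A_1 = 80.93 mm².
A_2 = 651.4 mm².
Equal strain + equilibrium ⇒ each member carries load in proportion to AE: A₁E₁ = 8174000 N, A₂E₂ = 69050000 N, ΣAE = 77230000 N.
F₁ = P·A₁E₁/ΣAE = -17000·8174000/77230000 = -1799 N.

-1.80 kN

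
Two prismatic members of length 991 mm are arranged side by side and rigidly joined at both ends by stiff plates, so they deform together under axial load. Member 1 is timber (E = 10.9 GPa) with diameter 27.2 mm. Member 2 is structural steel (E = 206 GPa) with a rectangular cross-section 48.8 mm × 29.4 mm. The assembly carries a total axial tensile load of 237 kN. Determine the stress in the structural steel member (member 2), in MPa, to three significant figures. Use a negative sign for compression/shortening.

162 MPa

A_1 = 581.1 mm².
A_2 = 1435 mm².
Equal strain + equilibrium ⇒ each member carries load in proportion to AE: A₁E₁ = 6334000 N, A₂E₂ = 295600000 N, ΣAE = 301900000 N.
σ₂ = P·E₂/ΣAE = 237000·206000/301900000 = 161.7 MPa.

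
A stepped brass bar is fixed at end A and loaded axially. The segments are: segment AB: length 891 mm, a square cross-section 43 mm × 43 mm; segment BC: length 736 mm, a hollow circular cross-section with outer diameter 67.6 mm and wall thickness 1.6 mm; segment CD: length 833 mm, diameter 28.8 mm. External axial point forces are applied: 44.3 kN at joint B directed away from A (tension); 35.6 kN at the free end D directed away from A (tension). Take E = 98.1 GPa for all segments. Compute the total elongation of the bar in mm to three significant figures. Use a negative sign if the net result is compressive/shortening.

Internal axial forces (sectioning from the free end, tension +): N_CD = 35.6 kN, N_BC = 35.6 kN, N_AB = 79.9 kN.
A_AB = 1849 mm².
A_BC = 331.8 mm².
A_CD = 651.4 mm².
δ_AB = 79900·891/(1849·98100) = 0.3925 mm
δ_BC = 35600·736/(331.8·98100) = 0.8051 mm
δ_CD = 35600·833/(651.4·98100) = 0.464 mm
δ = Σδ_i = 1.662 mm.

1.66 mm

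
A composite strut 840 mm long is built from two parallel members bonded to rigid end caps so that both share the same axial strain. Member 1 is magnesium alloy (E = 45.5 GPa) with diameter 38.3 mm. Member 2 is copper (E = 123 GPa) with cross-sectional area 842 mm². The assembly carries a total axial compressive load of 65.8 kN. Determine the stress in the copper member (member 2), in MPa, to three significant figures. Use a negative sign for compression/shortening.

-51.9 MPa

A_1 = 1152 mm².
Equal strain + equilibrium ⇒ each member carries load in proportion to AE: A₁E₁ = 52420000 N, A₂E₂ = 103600000 N, ΣAE = 156000000 N.
σ₂ = P·E₂/ΣAE = -65800·123000/156000000 = -51.89 MPa.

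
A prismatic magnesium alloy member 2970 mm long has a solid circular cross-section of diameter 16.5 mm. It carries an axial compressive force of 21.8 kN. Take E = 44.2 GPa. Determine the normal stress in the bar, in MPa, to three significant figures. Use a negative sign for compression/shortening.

A = 213.8 mm².
σ = N/A = -21800/213.8 = -102 MPa.

-102 MPa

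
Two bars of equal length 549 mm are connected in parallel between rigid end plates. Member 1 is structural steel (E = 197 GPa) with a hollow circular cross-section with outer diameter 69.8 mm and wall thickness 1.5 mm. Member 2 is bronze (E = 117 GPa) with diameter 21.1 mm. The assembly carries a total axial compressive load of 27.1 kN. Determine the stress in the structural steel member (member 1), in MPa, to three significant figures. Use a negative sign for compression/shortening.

A_1 = 321.9 mm².
A_2 = 349.7 mm².
Equal strain + equilibrium ⇒ each member carries load in proportion to AE: A₁E₁ = 63410000 N, A₂E₂ = 40910000 N, ΣAE = 104300000 N.
σ₁ = P·E₁/ΣAE = -27100·197000/104300000 = -51.18 MPa.

-51.2 MPa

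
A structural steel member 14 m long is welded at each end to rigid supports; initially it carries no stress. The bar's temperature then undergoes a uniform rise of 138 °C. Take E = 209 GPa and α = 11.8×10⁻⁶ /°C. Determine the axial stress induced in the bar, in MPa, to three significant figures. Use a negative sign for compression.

Free thermal expansion αLΔT = 11.8e-6 · 14000 · 138 = 22.8 mm.
The walls impose strain ε = −(22.8)/14000 = -1.6284e-03; σ = Eε = 209000 · -1.6284e-03 = -340.3 MPa.

-340 MPa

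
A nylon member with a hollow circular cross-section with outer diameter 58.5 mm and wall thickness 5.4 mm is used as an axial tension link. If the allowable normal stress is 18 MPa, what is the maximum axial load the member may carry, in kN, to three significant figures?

16.2 kN

A = 900.8 mm².
P_max = σ_allow · A = 18 · 900.8 = 16210 N = 16.21 kN.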